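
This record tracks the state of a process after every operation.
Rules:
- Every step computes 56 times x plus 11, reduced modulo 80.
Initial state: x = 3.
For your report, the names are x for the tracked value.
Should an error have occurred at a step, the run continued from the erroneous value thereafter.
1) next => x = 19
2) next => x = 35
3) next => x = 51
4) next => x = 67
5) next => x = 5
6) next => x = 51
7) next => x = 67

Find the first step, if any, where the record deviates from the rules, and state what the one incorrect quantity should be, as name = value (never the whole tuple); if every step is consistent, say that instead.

step 5, x = 3

1. x = (56*3 + 11) mod 80 = 19 (checks out)
2. x = (56*19 + 11) mod 80 = 35 (verified)
3. x = (56*35 + 11) mod 80 = 51 (same as recorded)
4. x = (56*51 + 11) mod 80 = 67 (confirmed correct)
5. x = (56*67 + 11) mod 80 = 3 (the record has a different value)
First deviation found at step 5; the corrected entry is x = 3.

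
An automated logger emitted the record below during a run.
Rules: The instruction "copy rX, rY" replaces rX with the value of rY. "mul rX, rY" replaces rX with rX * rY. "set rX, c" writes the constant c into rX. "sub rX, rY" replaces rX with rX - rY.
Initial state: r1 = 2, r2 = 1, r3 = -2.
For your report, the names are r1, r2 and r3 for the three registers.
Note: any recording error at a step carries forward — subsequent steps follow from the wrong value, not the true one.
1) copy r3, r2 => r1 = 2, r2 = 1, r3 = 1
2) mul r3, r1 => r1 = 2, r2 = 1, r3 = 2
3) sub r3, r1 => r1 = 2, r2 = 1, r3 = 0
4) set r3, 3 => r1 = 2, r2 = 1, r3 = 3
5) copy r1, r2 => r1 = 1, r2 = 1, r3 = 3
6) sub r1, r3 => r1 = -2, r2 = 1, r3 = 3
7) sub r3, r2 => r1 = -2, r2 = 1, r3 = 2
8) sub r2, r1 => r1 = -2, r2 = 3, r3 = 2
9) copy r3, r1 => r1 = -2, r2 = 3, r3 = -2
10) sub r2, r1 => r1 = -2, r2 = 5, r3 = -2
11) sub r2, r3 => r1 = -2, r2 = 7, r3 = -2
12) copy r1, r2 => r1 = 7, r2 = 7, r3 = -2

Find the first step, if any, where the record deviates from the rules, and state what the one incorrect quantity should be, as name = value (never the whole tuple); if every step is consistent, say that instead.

no error

Step 1: r3 = 1 — exactly as logged.
Step 2: r3 = 1 * 2 = 2 — checks out.
Step 3: r3 = 2 - 2 = 0 — same as recorded.
Step 4: r3 = 3 — matches.
Step 5: r1 = 1 — agrees with the record.
Step 6: r1 = 1 - 3 = -2 — consistent with the record.
Step 7: r3 = 3 - 1 = 2 — exactly as logged.
Step 8: r2 = 1 - -2 = 3 — checks out.
Step 9: r3 = -2 — consistent with the record.
Step 10: r2 = 3 - -2 = 5 — exactly as logged.
Step 11: r2 = 5 - -2 = 7 — consistent with the record.
Step 12: r1 = 7 — checks out.
All entries verified; no error found.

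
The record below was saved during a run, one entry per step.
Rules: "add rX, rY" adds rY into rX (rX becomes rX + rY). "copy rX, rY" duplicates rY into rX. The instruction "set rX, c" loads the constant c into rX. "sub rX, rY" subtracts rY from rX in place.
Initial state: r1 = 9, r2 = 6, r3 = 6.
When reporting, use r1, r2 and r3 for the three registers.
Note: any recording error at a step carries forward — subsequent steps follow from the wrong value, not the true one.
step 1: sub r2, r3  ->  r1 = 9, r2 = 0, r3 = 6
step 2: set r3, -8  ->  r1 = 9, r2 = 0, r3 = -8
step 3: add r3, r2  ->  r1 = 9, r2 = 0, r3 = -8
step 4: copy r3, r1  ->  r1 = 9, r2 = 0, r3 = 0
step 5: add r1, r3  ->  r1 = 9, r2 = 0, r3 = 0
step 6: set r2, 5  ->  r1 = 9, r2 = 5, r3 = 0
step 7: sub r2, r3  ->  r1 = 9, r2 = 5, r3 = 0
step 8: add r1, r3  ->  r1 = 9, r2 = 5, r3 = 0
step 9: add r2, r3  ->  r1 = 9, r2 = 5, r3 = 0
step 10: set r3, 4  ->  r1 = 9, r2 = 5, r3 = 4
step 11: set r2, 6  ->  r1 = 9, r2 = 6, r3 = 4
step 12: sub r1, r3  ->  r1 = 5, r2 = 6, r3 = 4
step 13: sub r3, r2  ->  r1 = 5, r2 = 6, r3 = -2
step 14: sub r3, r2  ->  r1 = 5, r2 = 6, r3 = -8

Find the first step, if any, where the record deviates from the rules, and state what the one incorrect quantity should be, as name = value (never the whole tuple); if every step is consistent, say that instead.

step 4, r3 = 9

Recomputing the run from the initial state:
step 1: r1 = 9, r2 = 0, r3 = 6
step 2: r1 = 9, r2 = 0, r3 = -8
step 3: r1 = 9, r2 = 0, r3 = -8
step 4: r1 = 9, r2 = 0, r3 = 9
step 5: r1 = 18, r2 = 0, r3 = 9
step 6: r1 = 18, r2 = 5, r3 = 9
step 7: r1 = 18, r2 = -4, r3 = 9
step 8: r1 = 27, r2 = -4, r3 = 9
step 9: r1 = 27, r2 = 5, r3 = 9
step 10: r1 = 27, r2 = 5, r3 = 4
step 11: r1 = 27, r2 = 6, r3 = 4
step 12: r1 = 23, r2 = 6, r3 = 4
step 13: r1 = 23, r2 = 6, r3 = -2
step 14: r1 = 23, r2 = 6, r3 = -8
The first disagreement with the record is at step 4, where the value should be r3 = 9.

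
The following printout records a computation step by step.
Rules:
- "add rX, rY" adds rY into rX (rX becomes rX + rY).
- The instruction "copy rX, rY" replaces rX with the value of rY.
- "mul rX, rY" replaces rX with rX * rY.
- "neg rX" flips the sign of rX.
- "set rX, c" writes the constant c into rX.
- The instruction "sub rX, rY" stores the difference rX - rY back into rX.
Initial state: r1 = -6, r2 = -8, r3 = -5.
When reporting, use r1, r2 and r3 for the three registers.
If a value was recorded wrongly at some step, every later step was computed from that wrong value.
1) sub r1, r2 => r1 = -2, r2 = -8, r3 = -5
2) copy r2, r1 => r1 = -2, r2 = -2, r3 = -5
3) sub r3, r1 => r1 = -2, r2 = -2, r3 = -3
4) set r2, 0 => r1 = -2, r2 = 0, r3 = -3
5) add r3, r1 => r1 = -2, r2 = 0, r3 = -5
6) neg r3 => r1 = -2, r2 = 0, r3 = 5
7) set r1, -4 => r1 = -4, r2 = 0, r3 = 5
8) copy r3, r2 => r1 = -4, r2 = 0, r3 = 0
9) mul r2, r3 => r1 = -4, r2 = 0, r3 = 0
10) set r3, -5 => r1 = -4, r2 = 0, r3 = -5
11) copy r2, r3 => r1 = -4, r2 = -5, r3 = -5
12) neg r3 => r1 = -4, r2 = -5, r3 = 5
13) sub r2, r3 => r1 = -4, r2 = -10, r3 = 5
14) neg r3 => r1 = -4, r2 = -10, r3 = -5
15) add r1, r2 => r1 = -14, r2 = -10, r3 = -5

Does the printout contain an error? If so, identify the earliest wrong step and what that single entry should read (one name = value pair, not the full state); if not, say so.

step 1: r1 = -6 - -8 = 2 -> the printout disagrees here
So the first discrepancy is step 1, where the right value is r1 = 2.

step 1, r1 = 2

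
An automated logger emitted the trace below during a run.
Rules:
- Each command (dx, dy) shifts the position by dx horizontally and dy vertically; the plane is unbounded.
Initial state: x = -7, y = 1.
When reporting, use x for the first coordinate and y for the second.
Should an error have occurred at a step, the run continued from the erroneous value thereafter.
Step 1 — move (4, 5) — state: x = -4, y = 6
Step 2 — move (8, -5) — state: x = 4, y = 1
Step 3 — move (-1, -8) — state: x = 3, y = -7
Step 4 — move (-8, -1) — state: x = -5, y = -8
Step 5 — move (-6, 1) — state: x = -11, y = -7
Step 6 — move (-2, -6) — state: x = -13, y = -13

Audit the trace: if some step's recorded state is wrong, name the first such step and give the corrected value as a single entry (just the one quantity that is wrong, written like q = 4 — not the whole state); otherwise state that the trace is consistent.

step 1, x = -3

Recomputing the run from the initial state:
step 1: x = -3, y = 6
step 2: x = 5, y = 1
step 3: x = 4, y = -7
step 4: x = -4, y = -8
step 5: x = -10, y = -7
step 6: x = -12, y = -13
The first disagreement with the trace is at step 1, where the value should be x = -3.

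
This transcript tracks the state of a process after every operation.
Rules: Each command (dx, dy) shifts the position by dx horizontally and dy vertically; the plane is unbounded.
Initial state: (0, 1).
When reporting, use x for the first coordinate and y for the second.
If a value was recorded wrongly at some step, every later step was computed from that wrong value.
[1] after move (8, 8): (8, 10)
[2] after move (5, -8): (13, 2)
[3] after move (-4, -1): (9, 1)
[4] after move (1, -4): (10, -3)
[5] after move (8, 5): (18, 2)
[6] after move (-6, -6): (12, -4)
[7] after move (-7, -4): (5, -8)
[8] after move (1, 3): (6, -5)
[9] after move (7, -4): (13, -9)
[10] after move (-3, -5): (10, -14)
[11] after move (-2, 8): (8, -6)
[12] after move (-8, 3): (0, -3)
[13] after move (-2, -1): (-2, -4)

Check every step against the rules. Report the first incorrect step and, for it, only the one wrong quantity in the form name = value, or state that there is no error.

step 1: x = 0 + (8) = 8, y = 1 + (8) = 9 -> not what was recorded
Step 1 is the first one off; corrected, y = 9.

step 1, y = 9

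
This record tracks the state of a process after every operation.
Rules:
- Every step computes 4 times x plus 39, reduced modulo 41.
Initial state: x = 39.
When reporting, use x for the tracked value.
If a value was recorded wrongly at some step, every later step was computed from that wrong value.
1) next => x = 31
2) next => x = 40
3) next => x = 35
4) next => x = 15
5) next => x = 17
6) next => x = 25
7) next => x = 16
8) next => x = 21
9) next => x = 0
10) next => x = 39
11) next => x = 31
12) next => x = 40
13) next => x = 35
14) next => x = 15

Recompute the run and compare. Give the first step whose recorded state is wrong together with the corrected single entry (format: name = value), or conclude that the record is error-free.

Recomputing the run from the initial state:
step 1: x = 31
step 2: x = 40
step 3: x = 35
step 4: x = 15
step 5: x = 17
step 6: x = 25
step 7: x = 16
step 8: x = 21
step 9: x = 0
step 10: x = 39
step 11: x = 31
step 12: x = 40
step 13: x = 35
step 14: x = 15
This matches the record at every step.

no error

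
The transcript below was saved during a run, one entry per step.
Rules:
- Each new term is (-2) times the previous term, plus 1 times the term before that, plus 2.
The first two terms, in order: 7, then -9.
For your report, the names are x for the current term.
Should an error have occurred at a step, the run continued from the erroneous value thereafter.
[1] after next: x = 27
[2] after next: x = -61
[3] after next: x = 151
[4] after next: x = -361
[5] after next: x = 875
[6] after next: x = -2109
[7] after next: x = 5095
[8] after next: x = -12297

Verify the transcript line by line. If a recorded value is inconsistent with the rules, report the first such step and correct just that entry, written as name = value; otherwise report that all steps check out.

step 1: x = -2*(-9) + (1)*(7) + (2) = 27 -> consistent with the transcript
step 2: x = -2*(27) + (1)*(-9) + (2) = -61 -> verified
step 3: x = -2*(-61) + (1)*(27) + (2) = 151 -> confirmed correct
step 4: x = -2*(151) + (1)*(-61) + (2) = -361 -> exactly as logged
step 5: x = -2*(-361) + (1)*(151) + (2) = 875 -> verified
step 6: x = -2*(875) + (1)*(-361) + (2) = -2109 -> no discrepancy
step 7: x = -2*(-2109) + (1)*(875) + (2) = 5095 -> in agreement
step 8: x = -2*(5095) + (1)*(-2109) + (2) = -12297 -> confirmed correct
All steps check out; nothing to correct.

no error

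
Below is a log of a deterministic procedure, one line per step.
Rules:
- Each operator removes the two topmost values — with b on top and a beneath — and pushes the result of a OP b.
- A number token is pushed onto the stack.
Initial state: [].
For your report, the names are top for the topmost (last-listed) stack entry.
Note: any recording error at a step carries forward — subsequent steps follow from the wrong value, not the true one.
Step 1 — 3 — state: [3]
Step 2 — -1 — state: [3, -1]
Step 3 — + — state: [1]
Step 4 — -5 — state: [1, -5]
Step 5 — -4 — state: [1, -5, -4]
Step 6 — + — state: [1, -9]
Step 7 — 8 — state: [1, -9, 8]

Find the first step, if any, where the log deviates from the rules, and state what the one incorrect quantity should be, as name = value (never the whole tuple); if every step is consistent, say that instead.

step 3, top = 2

Step 1: push 3: top = 3 — confirmed correct.
Step 2: push -1: top = -1 — matches.
Step 3: 3 + -1 = 2 — the entry is off here.
That makes step 3 the first incorrect line — top = 2 is what it should show.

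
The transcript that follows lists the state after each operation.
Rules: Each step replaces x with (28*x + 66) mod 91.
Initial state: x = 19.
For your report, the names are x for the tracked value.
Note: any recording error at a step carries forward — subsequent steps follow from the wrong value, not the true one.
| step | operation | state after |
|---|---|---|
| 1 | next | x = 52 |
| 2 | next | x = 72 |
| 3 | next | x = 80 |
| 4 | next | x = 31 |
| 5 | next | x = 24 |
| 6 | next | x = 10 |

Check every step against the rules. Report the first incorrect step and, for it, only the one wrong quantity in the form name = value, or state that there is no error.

step 2, x = 66

Recomputing the run from the initial state:
step 1: x = 52
step 2: x = 66
step 3: x = 3
step 4: x = 59
step 5: x = 80
step 6: x = 31
The first disagreement with the transcript is at step 2, where the value should be x = 66.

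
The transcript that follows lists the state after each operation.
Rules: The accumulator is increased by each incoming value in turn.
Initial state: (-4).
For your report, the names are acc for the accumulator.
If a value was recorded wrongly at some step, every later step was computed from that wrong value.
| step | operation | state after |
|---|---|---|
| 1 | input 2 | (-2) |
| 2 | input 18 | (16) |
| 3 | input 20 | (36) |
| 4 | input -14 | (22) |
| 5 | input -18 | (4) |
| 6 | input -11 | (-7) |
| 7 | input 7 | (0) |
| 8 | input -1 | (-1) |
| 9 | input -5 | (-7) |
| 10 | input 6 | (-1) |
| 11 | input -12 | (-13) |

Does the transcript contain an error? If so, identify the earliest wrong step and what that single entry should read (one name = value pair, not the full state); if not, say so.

Recomputing the run from the initial state:
step 1: acc = -2
step 2: acc = 16
step 3: acc = 36
step 4: acc = 22
step 5: acc = 4
step 6: acc = -7
step 7: acc = 0
step 8: acc = -1
step 9: acc = -6
step 10: acc = 0
step 11: acc = -12
The first disagreement with the transcript is at step 9, where the value should be acc = -6.

step 9, acc = -6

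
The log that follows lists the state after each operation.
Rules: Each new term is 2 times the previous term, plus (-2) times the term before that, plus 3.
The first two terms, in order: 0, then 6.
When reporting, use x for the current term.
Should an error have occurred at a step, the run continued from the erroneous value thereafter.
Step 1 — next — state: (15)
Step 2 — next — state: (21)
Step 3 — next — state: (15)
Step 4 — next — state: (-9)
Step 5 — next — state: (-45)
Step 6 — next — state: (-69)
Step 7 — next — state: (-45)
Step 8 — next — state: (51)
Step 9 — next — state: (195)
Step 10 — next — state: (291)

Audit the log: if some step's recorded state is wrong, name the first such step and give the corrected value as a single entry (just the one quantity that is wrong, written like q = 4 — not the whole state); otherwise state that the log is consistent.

no error

Recomputing the run from the initial state:
step 1: x = 15
step 2: x = 21
step 3: x = 15
step 4: x = -9
step 5: x = -45
step 6: x = -69
step 7: x = -45
step 8: x = 51
step 9: x = 195
step 10: x = 291
This matches the log at every step.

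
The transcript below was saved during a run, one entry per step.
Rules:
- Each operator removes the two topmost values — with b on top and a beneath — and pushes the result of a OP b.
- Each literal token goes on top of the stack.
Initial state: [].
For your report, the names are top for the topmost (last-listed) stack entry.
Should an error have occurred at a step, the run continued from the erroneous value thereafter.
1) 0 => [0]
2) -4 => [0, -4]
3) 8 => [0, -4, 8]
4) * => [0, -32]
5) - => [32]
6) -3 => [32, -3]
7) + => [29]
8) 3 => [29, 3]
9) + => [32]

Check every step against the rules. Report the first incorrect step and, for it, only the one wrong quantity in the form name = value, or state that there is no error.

1. push 0: top = 0 (checks out)
2. push -4: top = -4 (agrees with the transcript)
3. push 8: top = 8 (same as recorded)
4. -4 * 8 = -32 (confirmed correct)
5. 0 - -32 = 32 (in agreement)
6. push -3: top = -3 (in agreement)
7. 32 + -3 = 29 (consistent with the transcript)
8. push 3: top = 3 (same as recorded)
9. 29 + 3 = 32 (no discrepancy)
Each recorded entry agrees with the recomputation.

no error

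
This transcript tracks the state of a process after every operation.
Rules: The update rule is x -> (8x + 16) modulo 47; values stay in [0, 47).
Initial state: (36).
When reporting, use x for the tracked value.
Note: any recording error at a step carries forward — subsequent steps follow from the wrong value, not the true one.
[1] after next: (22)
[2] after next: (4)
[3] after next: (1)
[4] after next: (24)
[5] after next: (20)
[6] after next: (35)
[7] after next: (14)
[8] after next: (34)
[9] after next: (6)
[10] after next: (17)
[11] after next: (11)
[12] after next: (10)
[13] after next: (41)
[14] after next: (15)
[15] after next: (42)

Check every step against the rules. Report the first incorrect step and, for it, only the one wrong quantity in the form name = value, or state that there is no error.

step 13, x = 2

Recomputing the run from the initial state:
step 1: x = 22
step 2: x = 4
step 3: x = 1
step 4: x = 24
step 5: x = 20
step 6: x = 35
step 7: x = 14
step 8: x = 34
step 9: x = 6
step 10: x = 17
step 11: x = 11
step 12: x = 10
step 13: x = 2
step 14: x = 32
step 15: x = 37
The first disagreement with the transcript is at step 13, where the value should be x = 2.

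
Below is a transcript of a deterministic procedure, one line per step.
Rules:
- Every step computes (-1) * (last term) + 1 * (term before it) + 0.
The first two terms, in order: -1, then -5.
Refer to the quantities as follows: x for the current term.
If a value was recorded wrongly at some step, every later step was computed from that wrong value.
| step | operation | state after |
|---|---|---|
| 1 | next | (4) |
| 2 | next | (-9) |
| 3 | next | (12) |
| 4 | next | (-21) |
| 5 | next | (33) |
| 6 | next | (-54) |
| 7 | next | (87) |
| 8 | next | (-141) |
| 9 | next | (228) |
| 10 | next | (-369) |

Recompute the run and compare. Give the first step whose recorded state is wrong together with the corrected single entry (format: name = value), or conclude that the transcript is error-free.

step 3, x = 13

1. x = -1*(-5) + (1)*(-1) + (0) = 4 (no discrepancy)
2. x = -1*(4) + (1)*(-5) + (0) = -9 (consistent with the transcript)
3. x = -1*(-9) + (1)*(4) + (0) = 13 (the transcript has a different value)
That makes step 3 the first incorrect line — x = 13 is what it should show.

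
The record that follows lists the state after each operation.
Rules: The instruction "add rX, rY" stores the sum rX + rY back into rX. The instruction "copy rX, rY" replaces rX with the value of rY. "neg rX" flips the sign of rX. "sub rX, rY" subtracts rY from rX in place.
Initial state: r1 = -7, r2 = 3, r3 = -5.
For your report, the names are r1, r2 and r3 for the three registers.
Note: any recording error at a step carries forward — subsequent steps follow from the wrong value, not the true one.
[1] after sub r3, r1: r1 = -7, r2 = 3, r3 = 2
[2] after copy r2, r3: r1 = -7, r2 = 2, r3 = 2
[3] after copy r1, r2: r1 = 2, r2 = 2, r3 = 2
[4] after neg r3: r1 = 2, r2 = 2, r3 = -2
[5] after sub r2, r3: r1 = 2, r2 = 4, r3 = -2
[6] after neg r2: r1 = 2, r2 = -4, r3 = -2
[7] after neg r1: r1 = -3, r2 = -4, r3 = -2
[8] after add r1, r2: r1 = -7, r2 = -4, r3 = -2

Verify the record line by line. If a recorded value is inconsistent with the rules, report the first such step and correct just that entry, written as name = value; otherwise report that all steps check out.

step 7, r1 = -2

step 1: r3 = -5 - -7 = 2 -> exactly as logged
step 2: r2 = 2 -> checks out
step 3: r1 = 2 -> same as recorded
step 4: r3 = -(2) = -2 -> confirmed correct
step 5: r2 = 2 - -2 = 4 -> checks out
step 6: r2 = -(4) = -4 -> same as recorded
step 7: r1 = -(2) = -2 -> not what was recorded
Conclusion: step 7 carries the first error; the entry should be r1 = -2.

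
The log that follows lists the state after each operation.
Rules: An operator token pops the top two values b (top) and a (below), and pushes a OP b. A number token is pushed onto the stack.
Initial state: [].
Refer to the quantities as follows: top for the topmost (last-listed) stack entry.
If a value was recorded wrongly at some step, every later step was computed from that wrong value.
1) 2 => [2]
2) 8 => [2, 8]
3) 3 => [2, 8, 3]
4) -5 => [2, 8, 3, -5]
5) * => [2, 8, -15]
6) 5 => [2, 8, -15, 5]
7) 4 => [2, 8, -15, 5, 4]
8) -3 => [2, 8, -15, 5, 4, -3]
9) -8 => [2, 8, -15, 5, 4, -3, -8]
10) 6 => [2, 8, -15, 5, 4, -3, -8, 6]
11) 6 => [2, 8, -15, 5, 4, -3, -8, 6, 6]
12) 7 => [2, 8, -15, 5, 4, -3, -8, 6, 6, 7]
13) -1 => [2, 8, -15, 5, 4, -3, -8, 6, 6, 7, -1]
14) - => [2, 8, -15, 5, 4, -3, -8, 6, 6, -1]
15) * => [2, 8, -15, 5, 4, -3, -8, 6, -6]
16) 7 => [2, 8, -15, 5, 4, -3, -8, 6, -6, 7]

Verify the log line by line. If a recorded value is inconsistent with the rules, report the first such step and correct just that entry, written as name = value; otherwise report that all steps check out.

step 14, top = 8

step 1: push 2: top = 2 -> in agreement
step 2: push 8: top = 8 -> confirmed correct
step 3: push 3: top = 3 -> agrees with the log
step 4: push -5: top = -5 -> same as recorded
step 5: 3 * -5 = -15 -> verified
step 6: push 5: top = 5 -> no discrepancy
step 7: push 4: top = 4 -> consistent with the log
step 8: push -3: top = -3 -> matches
step 9: push -8: top = -8 -> agrees with the log
step 10: push 6: top = 6 -> exactly as logged
step 11: push 6: top = 6 -> consistent with the log
step 12: push 7: top = 7 -> agrees with the log
step 13: push -1: top = -1 -> confirmed correct
step 14: 7 - -1 = 8 -> first mismatch against the log
That makes step 14 the first incorrect line — top = 8 is what it should show.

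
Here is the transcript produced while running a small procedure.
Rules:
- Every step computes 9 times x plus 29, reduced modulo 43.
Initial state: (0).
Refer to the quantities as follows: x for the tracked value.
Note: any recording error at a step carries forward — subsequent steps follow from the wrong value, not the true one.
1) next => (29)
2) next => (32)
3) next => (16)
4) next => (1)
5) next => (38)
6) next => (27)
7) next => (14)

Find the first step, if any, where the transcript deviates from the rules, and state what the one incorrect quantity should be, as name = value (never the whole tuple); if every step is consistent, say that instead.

no error

Step 1: x = (9*0 + 29) mod 43 = 29 — verified.
Step 2: x = (9*29 + 29) mod 43 = 32 — same as recorded.
Step 3: x = (9*32 + 29) mod 43 = 16 — consistent with the transcript.
Step 4: x = (9*16 + 29) mod 43 = 1 — matches.
Step 5: x = (9*1 + 29) mod 43 = 38 — no discrepancy.
Step 6: x = (9*38 + 29) mod 43 = 27 — no discrepancy.
Step 7: x = (9*27 + 29) mod 43 = 14 — agrees with the transcript.
The whole run recomputes cleanly — no discrepancies.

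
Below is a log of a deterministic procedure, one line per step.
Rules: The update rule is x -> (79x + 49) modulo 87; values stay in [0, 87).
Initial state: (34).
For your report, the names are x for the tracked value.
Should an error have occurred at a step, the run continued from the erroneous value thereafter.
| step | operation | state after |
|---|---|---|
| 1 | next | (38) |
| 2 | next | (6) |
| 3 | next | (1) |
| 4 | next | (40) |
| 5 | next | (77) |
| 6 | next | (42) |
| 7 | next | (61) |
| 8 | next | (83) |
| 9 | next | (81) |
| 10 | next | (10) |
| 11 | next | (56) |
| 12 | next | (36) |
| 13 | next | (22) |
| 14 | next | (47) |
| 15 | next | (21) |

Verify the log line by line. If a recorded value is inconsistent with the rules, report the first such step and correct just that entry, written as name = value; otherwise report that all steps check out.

Recomputing the run from the initial state:
step 1: x = 38
step 2: x = 6
step 3: x = 1
step 4: x = 41
step 5: x = 69
step 6: x = 19
step 7: x = 71
step 8: x = 3
step 9: x = 25
step 10: x = 23
step 11: x = 39
step 12: x = 85
step 13: x = 65
step 14: x = 51
step 15: x = 76
The first disagreement with the log is at step 4, where the value should be x = 41.

step 4, x = 41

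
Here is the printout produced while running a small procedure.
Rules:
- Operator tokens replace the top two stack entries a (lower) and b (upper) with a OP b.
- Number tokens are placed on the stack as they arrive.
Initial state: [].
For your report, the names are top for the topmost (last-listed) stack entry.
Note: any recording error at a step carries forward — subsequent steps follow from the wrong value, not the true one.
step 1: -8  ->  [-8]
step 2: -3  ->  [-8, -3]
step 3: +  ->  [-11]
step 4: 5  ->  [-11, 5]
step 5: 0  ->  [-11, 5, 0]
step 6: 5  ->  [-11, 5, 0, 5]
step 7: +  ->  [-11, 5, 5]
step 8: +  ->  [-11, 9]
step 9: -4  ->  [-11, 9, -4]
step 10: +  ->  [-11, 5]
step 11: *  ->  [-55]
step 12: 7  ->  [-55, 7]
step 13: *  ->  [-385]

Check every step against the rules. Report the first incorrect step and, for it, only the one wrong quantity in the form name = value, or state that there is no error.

step 8, top = 10

step 1: push -8: top = -8 -> verified
step 2: push -3: top = -3 -> in agreement
step 3: -8 + -3 = -11 -> same as recorded
step 4: push 5: top = 5 -> consistent with the printout
step 5: push 0: top = 0 -> confirmed correct
step 6: push 5: top = 5 -> consistent with the printout
step 7: 0 + 5 = 5 -> same as recorded
step 8: 5 + 5 = 10 -> the printout disagrees here
First incorrect step: 8; the correct value is top = 10.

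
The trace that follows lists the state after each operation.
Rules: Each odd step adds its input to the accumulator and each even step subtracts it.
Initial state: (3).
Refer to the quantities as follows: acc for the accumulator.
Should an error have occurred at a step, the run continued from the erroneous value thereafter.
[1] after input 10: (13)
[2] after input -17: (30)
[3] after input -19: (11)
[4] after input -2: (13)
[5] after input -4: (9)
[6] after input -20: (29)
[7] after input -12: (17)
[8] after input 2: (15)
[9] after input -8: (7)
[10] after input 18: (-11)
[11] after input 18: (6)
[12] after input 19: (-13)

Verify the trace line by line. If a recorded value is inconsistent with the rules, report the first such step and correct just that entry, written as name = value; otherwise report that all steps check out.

step 11, acc = 7

Recomputing the run from the initial state:
step 1: acc = 13
step 2: acc = 30
step 3: acc = 11
step 4: acc = 13
step 5: acc = 9
step 6: acc = 29
step 7: acc = 17
step 8: acc = 15
step 9: acc = 7
step 10: acc = -11
step 11: acc = 7
step 12: acc = -12
The first disagreement with the trace is at step 11, where the value should be acc = 7.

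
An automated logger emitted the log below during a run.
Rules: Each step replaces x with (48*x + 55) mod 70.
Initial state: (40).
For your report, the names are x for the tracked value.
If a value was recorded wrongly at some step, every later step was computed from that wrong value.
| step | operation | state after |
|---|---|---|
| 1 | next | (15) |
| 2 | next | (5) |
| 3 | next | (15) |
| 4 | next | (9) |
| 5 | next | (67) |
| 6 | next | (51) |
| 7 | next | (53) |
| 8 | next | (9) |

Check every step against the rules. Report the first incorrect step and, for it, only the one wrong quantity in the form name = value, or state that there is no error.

1. x = (48*40 + 55) mod 70 = 15 (consistent with the log)
2. x = (48*15 + 55) mod 70 = 5 (confirmed correct)
3. x = (48*5 + 55) mod 70 = 15 (verified)
4. x = (48*15 + 55) mod 70 = 5 (first mismatch against the log)
First deviation found at step 4; the corrected entry is x = 5.

step 4, x = 5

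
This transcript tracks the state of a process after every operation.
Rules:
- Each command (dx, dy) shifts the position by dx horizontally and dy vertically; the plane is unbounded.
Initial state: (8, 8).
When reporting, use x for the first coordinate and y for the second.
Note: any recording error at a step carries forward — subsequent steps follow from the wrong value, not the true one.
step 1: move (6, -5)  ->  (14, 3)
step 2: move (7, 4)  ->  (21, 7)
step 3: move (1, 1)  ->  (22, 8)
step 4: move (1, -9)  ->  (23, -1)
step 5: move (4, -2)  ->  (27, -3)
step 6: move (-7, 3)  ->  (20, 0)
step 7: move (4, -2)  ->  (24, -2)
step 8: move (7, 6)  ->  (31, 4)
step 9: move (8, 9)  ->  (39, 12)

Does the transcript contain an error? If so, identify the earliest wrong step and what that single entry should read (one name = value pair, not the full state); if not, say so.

Recomputing the run from the initial state:
step 1: x = 14, y = 3
step 2: x = 21, y = 7
step 3: x = 22, y = 8
step 4: x = 23, y = -1
step 5: x = 27, y = -3
step 6: x = 20, y = 0
step 7: x = 24, y = -2
step 8: x = 31, y = 4
step 9: x = 39, y = 13
The first disagreement with the transcript is at step 9, where the value should be y = 13.

step 9, y = 13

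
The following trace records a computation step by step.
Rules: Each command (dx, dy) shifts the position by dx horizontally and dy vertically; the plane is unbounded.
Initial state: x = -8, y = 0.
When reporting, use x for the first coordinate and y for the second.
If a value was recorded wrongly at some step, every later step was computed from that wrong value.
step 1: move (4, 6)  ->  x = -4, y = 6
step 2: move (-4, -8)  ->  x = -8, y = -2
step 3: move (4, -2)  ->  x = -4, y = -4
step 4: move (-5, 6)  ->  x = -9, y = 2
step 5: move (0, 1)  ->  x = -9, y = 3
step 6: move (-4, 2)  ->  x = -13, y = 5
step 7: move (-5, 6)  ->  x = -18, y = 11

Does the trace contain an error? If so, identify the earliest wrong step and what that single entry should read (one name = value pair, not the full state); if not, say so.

Step 1: x = -8 + (4) = -4, y = 0 + (6) = 6 — in agreement.
Step 2: x = -4 + (-4) = -8, y = 6 + (-8) = -2 — in agreement.
Step 3: x = -8 + (4) = -4, y = -2 + (-2) = -4 — in agreement.
Step 4: x = -4 + (-5) = -9, y = -4 + (6) = 2 — agrees with the trace.
Step 5: x = -9 + (0) = -9, y = 2 + (1) = 3 — confirmed correct.
Step 6: x = -9 + (-4) = -13, y = 3 + (2) = 5 — exactly as logged.
Step 7: x = -13 + (-5) = -18, y = 5 + (6) = 11 — agrees with the trace.
All entries verified; no error found.

no error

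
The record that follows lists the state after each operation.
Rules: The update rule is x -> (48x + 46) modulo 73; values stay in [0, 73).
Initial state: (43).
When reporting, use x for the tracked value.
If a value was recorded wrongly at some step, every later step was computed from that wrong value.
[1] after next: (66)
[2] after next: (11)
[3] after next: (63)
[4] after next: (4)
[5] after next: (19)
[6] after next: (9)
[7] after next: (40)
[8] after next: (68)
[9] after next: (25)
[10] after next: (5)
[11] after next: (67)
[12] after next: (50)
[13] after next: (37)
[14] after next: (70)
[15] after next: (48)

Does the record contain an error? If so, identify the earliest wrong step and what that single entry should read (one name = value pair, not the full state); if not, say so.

step 1: x = (48*43 + 46) mod 73 = 66 -> no discrepancy
step 2: x = (48*66 + 46) mod 73 = 2 -> the record has a different value
Step 2 is the first one off; corrected, x = 2.

step 2, x = 2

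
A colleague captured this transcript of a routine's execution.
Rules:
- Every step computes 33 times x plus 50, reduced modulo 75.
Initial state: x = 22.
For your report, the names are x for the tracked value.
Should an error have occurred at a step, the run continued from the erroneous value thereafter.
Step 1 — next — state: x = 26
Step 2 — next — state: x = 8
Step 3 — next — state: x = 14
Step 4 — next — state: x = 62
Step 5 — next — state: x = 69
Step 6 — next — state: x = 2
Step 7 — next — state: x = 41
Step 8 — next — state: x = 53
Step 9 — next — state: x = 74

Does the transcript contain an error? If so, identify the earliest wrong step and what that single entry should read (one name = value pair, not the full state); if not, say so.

Recomputing the run from the initial state:
step 1: x = 26
step 2: x = 8
step 3: x = 14
step 4: x = 62
step 5: x = 71
step 6: x = 68
step 7: x = 44
step 8: x = 2
step 9: x = 41
The first disagreement with the transcript is at step 5, where the value should be x = 71.

step 5, x = 71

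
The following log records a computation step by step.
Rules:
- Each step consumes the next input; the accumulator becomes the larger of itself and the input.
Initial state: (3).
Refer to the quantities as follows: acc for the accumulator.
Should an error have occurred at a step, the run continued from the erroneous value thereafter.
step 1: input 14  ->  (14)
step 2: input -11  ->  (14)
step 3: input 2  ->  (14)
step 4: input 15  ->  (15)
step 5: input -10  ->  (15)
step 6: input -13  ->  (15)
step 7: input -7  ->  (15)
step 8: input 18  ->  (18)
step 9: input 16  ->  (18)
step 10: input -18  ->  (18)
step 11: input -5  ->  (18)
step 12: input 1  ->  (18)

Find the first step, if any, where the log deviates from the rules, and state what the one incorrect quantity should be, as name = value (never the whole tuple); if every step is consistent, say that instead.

Recomputing the run from the initial state:
step 1: acc = 14
step 2: acc = 14
step 3: acc = 14
step 4: acc = 15
step 5: acc = 15
step 6: acc = 15
step 7: acc = 15
step 8: acc = 18
step 9: acc = 18
step 10: acc = 18
step 11: acc = 18
step 12: acc = 18
This matches the log at every step.

no error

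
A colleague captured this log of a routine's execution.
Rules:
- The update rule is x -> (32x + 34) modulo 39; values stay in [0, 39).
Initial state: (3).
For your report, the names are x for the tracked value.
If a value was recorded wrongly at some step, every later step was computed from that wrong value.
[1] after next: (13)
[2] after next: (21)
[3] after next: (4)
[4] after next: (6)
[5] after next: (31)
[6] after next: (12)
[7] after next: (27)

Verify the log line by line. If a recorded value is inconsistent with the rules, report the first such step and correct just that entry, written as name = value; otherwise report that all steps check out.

step 7, x = 28

step 1: x = (32*3 + 34) mod 39 = 13 -> agrees with the log
step 2: x = (32*13 + 34) mod 39 = 21 -> no discrepancy
step 3: x = (32*21 + 34) mod 39 = 4 -> exactly as logged
step 4: x = (32*4 + 34) mod 39 = 6 -> matches
step 5: x = (32*6 + 34) mod 39 = 31 -> same as recorded
step 6: x = (32*31 + 34) mod 39 = 12 -> same as recorded
step 7: x = (32*12 + 34) mod 39 = 28 -> not what was recorded
Conclusion: step 7 carries the first error; the entry should be x = 28.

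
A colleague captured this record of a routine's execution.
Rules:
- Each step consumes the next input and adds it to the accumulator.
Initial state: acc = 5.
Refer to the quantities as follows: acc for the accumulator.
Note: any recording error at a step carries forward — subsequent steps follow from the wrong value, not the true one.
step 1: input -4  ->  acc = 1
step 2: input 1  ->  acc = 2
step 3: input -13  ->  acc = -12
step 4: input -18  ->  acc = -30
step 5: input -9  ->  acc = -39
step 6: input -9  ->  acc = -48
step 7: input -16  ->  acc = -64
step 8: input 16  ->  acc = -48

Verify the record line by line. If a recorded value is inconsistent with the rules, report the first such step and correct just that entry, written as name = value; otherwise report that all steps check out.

Step 1: acc = 5 + -4 = 1 — no discrepancy.
Step 2: acc = 1 + 1 = 2 — consistent with the record.
Step 3: acc = 2 + -13 = -11 — a discrepancy with the record.
Conclusion: step 3 carries the first error; the entry should be acc = -11.

step 3, acc = -11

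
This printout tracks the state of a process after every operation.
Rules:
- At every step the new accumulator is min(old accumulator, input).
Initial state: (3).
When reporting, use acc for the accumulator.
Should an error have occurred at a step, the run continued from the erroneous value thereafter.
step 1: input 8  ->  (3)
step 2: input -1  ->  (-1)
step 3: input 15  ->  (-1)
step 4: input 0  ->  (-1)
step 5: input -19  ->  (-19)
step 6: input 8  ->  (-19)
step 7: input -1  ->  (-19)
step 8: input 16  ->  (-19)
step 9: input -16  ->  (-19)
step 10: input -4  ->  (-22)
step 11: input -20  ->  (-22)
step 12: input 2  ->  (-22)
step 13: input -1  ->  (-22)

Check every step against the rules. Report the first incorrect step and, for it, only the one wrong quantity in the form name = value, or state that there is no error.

Recomputing the run from the initial state:
step 1: acc = 3
step 2: acc = -1
step 3: acc = -1
step 4: acc = -1
step 5: acc = -19
step 6: acc = -19
step 7: acc = -19
step 8: acc = -19
step 9: acc = -19
step 10: acc = -19
step 11: acc = -20
step 12: acc = -20
step 13: acc = -20
The first disagreement with the printout is at step 10, where the value should be acc = -19.

step 10, acc = -19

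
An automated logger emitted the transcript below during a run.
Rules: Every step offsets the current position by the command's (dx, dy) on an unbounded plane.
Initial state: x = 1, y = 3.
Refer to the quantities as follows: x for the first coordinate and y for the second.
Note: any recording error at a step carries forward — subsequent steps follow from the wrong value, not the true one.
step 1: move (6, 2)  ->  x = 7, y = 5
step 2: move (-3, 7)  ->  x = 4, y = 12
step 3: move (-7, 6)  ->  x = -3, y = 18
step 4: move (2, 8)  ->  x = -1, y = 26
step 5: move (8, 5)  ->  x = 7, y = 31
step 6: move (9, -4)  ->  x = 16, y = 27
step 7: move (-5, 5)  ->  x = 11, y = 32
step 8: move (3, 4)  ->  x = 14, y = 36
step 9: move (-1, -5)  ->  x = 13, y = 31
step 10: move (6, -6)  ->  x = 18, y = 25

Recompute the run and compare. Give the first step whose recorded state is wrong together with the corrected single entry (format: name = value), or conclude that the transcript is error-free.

Step 1: x = 1 + (6) = 7, y = 3 + (2) = 5 — in agreement.
Step 2: x = 7 + (-3) = 4, y = 5 + (7) = 12 — matches.
Step 3: x = 4 + (-7) = -3, y = 12 + (6) = 18 — checks out.
Step 4: x = -3 + (2) = -1, y = 18 + (8) = 26 — verified.
Step 5: x = -1 + (8) = 7, y = 26 + (5) = 31 — in agreement.
Step 6: x = 7 + (9) = 16, y = 31 + (-4) = 27 — confirmed correct.
Step 7: x = 16 + (-5) = 11, y = 27 + (5) = 32 — in agreement.
Step 8: x = 11 + (3) = 14, y = 32 + (4) = 36 — checks out.
Step 9: x = 14 + (-1) = 13, y = 36 + (-5) = 31 — consistent with the transcript.
Step 10: x = 13 + (6) = 19, y = 31 + (-6) = 25 — a discrepancy with the transcript.
Conclusion: step 10 carries the first error; the entry should be x = 19.

step 10, x = 19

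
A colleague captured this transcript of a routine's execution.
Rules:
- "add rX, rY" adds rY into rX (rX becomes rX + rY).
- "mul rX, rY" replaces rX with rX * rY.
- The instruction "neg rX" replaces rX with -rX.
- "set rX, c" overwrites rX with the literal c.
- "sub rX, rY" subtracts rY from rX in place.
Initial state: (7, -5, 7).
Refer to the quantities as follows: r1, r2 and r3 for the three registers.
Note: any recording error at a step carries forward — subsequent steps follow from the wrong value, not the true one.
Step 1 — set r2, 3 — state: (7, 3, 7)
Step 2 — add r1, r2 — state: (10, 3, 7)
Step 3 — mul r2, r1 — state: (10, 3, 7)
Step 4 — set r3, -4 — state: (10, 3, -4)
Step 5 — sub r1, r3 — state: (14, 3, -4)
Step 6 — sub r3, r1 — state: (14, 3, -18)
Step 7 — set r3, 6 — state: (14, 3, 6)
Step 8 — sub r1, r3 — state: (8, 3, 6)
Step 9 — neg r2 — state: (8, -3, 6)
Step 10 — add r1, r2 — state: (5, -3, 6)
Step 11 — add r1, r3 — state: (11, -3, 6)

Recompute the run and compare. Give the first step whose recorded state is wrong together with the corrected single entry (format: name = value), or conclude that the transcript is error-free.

Step 1: r2 = 3 — agrees with the transcript.
Step 2: r1 = 7 + 3 = 10 — consistent with the transcript.
Step 3: r2 = 3 * 10 = 30 — first mismatch against the transcript.
First incorrect step: 3; the correct value is r2 = 30.

step 3, r2 = 30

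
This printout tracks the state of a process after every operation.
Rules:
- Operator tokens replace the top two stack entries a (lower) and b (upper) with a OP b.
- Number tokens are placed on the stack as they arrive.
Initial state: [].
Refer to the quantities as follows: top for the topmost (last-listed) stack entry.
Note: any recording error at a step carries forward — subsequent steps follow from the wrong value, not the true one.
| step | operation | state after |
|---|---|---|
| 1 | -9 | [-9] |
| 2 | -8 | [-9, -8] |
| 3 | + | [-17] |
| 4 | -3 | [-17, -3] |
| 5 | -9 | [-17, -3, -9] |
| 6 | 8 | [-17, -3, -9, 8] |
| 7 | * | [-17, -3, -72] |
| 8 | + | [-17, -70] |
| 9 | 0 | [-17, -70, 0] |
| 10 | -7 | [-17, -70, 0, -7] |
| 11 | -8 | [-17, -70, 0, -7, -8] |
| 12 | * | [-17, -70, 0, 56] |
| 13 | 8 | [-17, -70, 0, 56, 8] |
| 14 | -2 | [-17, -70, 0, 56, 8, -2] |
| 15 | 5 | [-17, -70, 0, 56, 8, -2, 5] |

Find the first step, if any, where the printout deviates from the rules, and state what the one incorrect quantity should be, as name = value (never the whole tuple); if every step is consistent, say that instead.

Recomputing the run from the initial state:
step 1: [-9]
step 2: [-9, -8]
step 3: [-17]
step 4: [-17, -3]
step 5: [-17, -3, -9]
step 6: [-17, -3, -9, 8]
step 7: [-17, -3, -72]
step 8: [-17, -75]
step 9: [-17, -75, 0]
step 10: [-17, -75, 0, -7]
step 11: [-17, -75, 0, -7, -8]
step 12: [-17, -75, 0, 56]
step 13: [-17, -75, 0, 56, 8]
step 14: [-17, -75, 0, 56, 8, -2]
step 15: [-17, -75, 0, 56, 8, -2, 5]
The first disagreement with the printout is at step 8, where the value should be top = -75.

step 8, top = -75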